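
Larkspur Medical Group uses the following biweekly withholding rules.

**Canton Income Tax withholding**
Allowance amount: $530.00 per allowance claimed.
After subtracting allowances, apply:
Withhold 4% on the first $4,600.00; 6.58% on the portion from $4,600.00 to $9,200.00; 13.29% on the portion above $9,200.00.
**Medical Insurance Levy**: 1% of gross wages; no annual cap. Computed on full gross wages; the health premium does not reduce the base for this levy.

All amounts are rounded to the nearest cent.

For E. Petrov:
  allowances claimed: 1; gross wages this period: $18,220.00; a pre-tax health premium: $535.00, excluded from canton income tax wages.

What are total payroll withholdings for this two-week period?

$1,726.10

Canton Income Tax: taxable = $18,220.00 − $535.00 − 1×$530.00 = $17,155.00
  $486.68 + 13.29% × ($17,155.00 − $9,200.00) = $486.68 + 13.29% × $7,955.00 = $1,543.90
Medical Insurance Levy: 1% × $18,220.00 = $182.20
Total: $1,543.90 + $182.20 = $1,726.10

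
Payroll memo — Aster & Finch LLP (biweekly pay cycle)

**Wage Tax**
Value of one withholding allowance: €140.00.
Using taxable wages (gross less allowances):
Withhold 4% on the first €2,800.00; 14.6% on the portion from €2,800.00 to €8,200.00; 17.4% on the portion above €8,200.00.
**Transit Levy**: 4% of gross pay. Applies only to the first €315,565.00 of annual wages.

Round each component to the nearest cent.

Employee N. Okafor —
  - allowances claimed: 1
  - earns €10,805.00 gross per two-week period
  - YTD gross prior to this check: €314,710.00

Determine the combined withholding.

€1,363.51

Wage Tax: taxable = €10,805.00 − 1×€140.00 = €10,665.00
  €900.40 + 17.4% × (€10,665.00 − €8,200.00) = €900.40 + 17.4% × €2,465.00 = €1,329.31
Transit Levy: cap €315,565.00 − YTD €314,710.00 = €855.00 subject; 4% × €855.00 = €34.20
Total: €1,329.31 + €34.20 = €1,363.51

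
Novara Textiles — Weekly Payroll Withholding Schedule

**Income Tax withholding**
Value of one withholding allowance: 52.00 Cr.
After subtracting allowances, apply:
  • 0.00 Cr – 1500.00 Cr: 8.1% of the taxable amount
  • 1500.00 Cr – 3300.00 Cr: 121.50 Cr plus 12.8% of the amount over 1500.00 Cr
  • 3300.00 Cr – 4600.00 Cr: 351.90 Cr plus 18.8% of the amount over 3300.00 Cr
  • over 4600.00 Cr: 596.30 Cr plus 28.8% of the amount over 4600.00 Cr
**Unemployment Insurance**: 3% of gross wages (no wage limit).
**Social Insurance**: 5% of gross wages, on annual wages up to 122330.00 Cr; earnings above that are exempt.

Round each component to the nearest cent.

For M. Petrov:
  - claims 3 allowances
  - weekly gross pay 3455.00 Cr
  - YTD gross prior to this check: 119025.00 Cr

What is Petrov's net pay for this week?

Income Tax: taxable = 3455.00 Cr − 3×52.00 Cr = 3299.00 Cr
  121.50 Cr + 12.8% × (3299.00 Cr − 1500.00 Cr) = 121.50 Cr + 12.8% × 1799.00 Cr = 351.77 Cr
Unemployment Insurance: 3% × 3455.00 Cr = 103.65 Cr
Social Insurance: cap 122330.00 Cr − YTD 119025.00 Cr = 3305.00 Cr subject; 5% × 3305.00 Cr = 165.25 Cr
Total withheld: 351.77 Cr + 103.65 Cr + 165.25 Cr = 620.67 Cr
Net pay: 3455.00 Cr − 620.67 Cr = 2834.33 Cr

2834.33 Cr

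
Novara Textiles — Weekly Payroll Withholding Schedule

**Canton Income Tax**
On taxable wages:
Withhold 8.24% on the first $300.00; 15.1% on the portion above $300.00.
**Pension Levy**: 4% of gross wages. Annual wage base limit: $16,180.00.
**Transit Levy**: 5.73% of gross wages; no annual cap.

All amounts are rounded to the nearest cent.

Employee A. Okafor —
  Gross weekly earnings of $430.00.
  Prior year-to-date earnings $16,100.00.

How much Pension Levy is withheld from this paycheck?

Pension Levy: cap $16,180.00 − YTD $16,100.00 = $80.00 subject; 4% × $80.00 = $3.20

$3.20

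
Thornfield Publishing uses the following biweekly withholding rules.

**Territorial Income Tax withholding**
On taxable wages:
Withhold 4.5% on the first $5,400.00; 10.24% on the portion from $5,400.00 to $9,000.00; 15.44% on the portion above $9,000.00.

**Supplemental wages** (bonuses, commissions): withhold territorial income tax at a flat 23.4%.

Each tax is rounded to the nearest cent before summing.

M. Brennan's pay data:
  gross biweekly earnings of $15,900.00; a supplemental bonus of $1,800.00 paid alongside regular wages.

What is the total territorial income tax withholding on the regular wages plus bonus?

Territorial Income Tax: taxable = $15,900.00
  $611.64 + 15.44% × ($15,900.00 − $9,000.00) = $611.64 + 15.44% × $6,900.00 = $1,677.00
Supplemental (23.4% flat on bonus): 23.4% × $1,800.00 = $421.20
Total territorial income tax: $1,677.00 + $421.20 = $2,098.20

$2,098.20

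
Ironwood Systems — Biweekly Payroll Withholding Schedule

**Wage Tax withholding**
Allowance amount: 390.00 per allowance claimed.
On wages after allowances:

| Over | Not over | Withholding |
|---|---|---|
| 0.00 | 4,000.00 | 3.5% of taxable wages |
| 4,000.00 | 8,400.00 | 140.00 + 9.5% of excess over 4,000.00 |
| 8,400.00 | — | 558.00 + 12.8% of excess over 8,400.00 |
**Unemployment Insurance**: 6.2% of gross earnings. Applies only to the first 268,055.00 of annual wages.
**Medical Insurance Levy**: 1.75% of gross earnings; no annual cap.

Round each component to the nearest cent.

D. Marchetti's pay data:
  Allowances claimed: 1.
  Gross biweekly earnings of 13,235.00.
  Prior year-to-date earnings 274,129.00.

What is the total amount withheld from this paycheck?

Wage Tax: taxable = 13,235.00 − 1×390.00 = 12,845.00
  558.00 + 12.8% × (12,845.00 − 8,400.00) = 558.00 + 12.8% × 4,445.00 = 1,126.96
Unemployment Insurance: YTD 274,129.00 ≥ cap 268,055.00 → 0.00
Medical Insurance Levy: 1.75% × 13,235.00 = 231.61
Total: 1,126.96 + 0.00 + 231.61 = 1,358.57

1,358.57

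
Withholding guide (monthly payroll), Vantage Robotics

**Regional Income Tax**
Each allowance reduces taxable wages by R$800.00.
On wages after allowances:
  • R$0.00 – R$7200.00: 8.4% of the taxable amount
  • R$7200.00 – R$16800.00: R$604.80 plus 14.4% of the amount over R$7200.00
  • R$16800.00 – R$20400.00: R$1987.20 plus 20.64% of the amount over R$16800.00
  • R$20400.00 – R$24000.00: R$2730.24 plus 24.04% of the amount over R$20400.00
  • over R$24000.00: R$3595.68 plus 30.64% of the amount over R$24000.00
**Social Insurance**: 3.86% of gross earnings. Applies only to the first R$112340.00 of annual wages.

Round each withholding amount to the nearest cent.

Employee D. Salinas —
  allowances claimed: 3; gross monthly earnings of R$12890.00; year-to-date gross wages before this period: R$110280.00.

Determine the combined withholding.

Regional Income Tax: taxable = R$12890.00 − 3×R$800.00 = R$10490.00
  R$604.80 + 14.4% × (R$10490.00 − R$7200.00) = R$604.80 + 14.4% × R$3290.00 = R$1078.56
Social Insurance: cap R$112340.00 − YTD R$110280.00 = R$2060.00 subject; 3.86% × R$2060.00 = R$79.52
Total: R$1078.56 + R$79.52 = R$1158.08

R$1158.08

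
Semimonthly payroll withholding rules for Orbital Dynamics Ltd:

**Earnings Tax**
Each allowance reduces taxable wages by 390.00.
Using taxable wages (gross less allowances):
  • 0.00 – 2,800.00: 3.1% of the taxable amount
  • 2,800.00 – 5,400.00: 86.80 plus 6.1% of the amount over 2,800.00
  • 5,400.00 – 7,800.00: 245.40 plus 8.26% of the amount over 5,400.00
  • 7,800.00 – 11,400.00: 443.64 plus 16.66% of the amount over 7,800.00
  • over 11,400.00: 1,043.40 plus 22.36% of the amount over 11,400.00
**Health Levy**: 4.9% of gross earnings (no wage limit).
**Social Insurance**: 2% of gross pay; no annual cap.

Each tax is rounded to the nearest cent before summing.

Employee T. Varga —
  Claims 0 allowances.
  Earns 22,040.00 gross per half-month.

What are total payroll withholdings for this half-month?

Earnings Tax: taxable = 22,040.00
  1,043.40 + 22.36% × (22,040.00 − 11,400.00) = 1,043.40 + 22.36% × 10,640.00 = 3,422.50
Health Levy: 4.9% × 22,040.00 = 1,079.96
Social Insurance: 2% × 22,040.00 = 440.80
Total: 3,422.50 + 1,079.96 + 440.80 = 4,943.26

4,943.26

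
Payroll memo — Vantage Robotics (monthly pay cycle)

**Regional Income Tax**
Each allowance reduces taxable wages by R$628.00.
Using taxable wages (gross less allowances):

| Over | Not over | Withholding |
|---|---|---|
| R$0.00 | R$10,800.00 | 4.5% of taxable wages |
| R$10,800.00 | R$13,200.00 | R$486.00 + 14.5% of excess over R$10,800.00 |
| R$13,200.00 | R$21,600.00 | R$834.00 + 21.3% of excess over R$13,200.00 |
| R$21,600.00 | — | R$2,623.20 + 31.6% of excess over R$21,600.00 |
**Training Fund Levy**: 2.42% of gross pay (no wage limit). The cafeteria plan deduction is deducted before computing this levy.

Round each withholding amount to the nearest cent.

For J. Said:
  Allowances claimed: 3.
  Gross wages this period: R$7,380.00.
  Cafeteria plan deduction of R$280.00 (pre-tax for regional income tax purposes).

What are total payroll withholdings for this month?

R$406.54

Regional Income Tax: taxable = R$7,380.00 − R$280.00 − 3×R$628.00 = R$5,216.00
  4.5% × R$5,216.00 = R$234.72
Training Fund Levy: 2.42% × R$7,100.00 = R$171.82
Total: R$234.72 + R$171.82 = R$406.54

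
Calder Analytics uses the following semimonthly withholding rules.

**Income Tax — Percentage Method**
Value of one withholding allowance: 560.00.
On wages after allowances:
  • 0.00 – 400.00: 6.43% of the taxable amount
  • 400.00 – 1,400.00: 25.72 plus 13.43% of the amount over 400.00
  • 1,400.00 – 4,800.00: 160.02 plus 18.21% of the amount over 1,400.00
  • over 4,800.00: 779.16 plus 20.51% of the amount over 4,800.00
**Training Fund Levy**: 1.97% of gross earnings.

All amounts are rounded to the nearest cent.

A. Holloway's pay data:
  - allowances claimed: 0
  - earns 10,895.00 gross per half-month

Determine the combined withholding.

Income Tax: taxable = 10,895.00
  779.16 + 20.51% × (10,895.00 − 4,800.00) = 779.16 + 20.51% × 6,095.00 = 2,029.24
Training Fund Levy: 1.97% × 10,895.00 = 214.63
Total: 2,029.24 + 214.63 = 2,243.87

2,243.87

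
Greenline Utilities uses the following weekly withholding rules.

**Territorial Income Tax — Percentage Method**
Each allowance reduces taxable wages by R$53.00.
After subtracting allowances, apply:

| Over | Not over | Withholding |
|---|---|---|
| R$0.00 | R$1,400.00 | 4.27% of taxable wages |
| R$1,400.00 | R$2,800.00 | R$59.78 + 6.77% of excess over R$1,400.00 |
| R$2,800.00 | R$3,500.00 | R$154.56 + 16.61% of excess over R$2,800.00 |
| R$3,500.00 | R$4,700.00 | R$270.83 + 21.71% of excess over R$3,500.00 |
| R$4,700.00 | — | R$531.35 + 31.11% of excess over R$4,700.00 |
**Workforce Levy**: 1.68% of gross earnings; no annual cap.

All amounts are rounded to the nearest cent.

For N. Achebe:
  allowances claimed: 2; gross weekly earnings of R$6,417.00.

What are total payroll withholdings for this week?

Territorial Income Tax: taxable = R$6,417.00 − 2×R$53.00 = R$6,311.00
  R$531.35 + 31.11% × (R$6,311.00 − R$4,700.00) = R$531.35 + 31.11% × R$1,611.00 = R$1,032.53
Workforce Levy: 1.68% × R$6,417.00 = R$107.81
Total: R$1,032.53 + R$107.81 = R$1,140.34

R$1,140.34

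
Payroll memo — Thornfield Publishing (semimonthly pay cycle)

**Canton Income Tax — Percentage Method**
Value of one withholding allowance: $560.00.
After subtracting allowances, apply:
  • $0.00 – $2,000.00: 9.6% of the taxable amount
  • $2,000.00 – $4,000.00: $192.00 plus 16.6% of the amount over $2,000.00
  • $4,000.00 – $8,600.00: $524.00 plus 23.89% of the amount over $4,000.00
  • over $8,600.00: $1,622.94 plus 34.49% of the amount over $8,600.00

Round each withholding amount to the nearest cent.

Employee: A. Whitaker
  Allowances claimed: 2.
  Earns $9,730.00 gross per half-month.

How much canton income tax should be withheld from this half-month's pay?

Canton Income Tax: taxable = $9,730.00 − 2×$560.00 = $8,610.00
  $1,622.94 + 34.49% × ($8,610.00 − $8,600.00) = $1,622.94 + 34.49% × $10.00 = $1,626.39

$1,626.39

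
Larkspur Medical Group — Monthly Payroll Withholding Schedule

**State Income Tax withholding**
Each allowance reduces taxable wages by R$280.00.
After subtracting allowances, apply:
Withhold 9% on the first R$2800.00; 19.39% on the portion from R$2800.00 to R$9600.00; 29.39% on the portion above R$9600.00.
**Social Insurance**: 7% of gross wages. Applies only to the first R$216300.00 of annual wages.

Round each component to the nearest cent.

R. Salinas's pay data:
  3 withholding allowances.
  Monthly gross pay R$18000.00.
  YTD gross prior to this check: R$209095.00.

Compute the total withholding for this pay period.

R$4296.75

State Income Tax: taxable = R$18000.00 − 3×R$280.00 = R$17160.00
  R$1570.52 + 29.39% × (R$17160.00 − R$9600.00) = R$1570.52 + 29.39% × R$7560.00 = R$3792.40
Social Insurance: cap R$216300.00 − YTD R$209095.00 = R$7205.00 subject; 7% × R$7205.00 = R$504.35
Total: R$3792.40 + R$504.35 = R$4296.75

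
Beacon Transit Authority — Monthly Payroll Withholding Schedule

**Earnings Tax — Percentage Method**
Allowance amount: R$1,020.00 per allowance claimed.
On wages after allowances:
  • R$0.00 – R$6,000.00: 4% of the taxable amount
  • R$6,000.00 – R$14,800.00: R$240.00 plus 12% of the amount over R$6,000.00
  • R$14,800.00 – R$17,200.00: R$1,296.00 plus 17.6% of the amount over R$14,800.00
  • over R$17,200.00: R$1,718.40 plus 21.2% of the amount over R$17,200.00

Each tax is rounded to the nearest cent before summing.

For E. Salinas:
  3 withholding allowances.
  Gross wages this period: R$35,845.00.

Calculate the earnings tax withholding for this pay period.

R$5,022.42

Earnings Tax: taxable = R$35,845.00 − 3×R$1,020.00 = R$32,785.00
  R$1,718.40 + 21.2% × (R$32,785.00 − R$17,200.00) = R$1,718.40 + 21.2% × R$15,585.00 = R$5,022.42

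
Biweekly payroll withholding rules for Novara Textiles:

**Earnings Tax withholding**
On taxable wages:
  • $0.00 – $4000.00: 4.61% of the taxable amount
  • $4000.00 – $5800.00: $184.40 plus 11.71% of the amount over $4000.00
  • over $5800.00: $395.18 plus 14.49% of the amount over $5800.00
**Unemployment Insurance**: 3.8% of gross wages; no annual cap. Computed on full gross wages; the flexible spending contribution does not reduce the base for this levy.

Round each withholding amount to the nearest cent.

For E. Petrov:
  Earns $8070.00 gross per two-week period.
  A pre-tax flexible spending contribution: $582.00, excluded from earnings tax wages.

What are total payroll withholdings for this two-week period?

$946.43

Earnings Tax: taxable = $8070.00 − $582.00 = $7488.00
  $395.18 + 14.49% × ($7488.00 − $5800.00) = $395.18 + 14.49% × $1688.00 = $639.77
Unemployment Insurance: 3.8% × $8070.00 = $306.66
Total: $639.77 + $306.66 = $946.43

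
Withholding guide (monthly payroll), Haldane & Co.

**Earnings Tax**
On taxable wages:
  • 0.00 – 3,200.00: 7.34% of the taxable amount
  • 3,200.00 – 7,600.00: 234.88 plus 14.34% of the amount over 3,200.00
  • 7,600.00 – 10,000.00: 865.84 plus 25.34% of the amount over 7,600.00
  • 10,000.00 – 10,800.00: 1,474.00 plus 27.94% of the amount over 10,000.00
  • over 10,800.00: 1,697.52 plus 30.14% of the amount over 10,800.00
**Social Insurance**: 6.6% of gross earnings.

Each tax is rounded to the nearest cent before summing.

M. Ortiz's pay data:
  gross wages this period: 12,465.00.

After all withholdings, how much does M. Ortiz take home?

9,442.96

Earnings Tax: taxable = 12,465.00
  1,697.52 + 30.14% × (12,465.00 − 10,800.00) = 1,697.52 + 30.14% × 1,665.00 = 2,199.35
Social Insurance: 6.6% × 12,465.00 = 822.69
Total withheld: 2,199.35 + 822.69 = 3,022.04
Net pay: 12,465.00 − 3,022.04 = 9,442.96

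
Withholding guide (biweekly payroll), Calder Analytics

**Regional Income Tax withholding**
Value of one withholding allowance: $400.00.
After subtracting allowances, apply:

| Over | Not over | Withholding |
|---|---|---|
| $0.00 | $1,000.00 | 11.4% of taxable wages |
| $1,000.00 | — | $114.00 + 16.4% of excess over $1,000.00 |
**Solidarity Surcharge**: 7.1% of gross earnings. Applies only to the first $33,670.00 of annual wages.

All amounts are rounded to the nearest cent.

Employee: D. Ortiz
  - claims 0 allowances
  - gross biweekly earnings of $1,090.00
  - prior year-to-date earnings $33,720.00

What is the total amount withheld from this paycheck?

Regional Income Tax: taxable = $1,090.00
  $114.00 + 16.4% × ($1,090.00 − $1,000.00) = $114.00 + 16.4% × $90.00 = $128.76
Solidarity Surcharge: YTD $33,720.00 ≥ cap $33,670.00 → $0.00
Total: $128.76 + $0.00 = $128.76

$128.76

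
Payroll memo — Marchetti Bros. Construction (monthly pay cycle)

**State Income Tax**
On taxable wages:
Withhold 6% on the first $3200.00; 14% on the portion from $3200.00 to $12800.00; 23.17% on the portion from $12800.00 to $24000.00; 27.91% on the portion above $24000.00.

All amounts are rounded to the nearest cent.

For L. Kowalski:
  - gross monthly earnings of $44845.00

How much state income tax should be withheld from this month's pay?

State Income Tax: taxable = $44845.00
  $4131.04 + 27.91% × ($44845.00 − $24000.00) = $4131.04 + 27.91% × $20845.00 = $9948.88

$9948.88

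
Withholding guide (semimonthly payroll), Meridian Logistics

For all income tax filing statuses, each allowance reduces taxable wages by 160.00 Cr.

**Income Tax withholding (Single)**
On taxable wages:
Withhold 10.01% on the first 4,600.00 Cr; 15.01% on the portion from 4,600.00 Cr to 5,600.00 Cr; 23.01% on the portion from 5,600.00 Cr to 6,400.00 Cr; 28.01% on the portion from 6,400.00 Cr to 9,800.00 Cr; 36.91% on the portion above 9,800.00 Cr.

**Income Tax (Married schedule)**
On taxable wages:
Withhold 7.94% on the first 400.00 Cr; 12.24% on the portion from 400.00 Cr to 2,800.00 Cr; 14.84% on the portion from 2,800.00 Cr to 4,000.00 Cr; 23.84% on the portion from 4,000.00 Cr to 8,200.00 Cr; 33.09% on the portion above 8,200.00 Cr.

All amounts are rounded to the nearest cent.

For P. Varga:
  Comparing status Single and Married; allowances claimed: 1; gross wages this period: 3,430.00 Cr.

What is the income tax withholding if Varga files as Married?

395.27 Cr

Income Tax (Married): taxable = 3,430.00 Cr − 1×160.00 Cr = 3,270.00 Cr
  325.52 Cr + 14.84% × (3,270.00 Cr − 2,800.00 Cr) = 325.52 Cr + 14.84% × 470.00 Cr = 395.27 Cr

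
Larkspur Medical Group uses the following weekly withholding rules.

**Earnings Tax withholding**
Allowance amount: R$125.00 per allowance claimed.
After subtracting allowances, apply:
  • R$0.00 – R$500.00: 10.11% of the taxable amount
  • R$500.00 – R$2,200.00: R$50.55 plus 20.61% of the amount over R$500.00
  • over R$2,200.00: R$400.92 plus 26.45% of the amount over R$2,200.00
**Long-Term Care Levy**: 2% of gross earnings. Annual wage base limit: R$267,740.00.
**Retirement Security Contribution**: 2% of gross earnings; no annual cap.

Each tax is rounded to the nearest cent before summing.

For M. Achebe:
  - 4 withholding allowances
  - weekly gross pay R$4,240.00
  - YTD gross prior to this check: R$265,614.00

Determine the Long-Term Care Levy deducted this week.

R$42.52

Long-Term Care Levy: cap R$267,740.00 − YTD R$265,614.00 = R$2,126.00 subject; 2% × R$2,126.00 = R$42.52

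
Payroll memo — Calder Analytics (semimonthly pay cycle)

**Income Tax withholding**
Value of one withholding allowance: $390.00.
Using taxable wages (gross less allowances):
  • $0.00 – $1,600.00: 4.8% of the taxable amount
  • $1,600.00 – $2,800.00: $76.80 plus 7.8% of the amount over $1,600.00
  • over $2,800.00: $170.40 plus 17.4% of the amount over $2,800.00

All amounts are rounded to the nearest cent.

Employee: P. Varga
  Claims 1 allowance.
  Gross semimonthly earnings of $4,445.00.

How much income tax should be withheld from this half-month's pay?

Income Tax: taxable = $4,445.00 − 1×$390.00 = $4,055.00
  $170.40 + 17.4% × ($4,055.00 − $2,800.00) = $170.40 + 17.4% × $1,255.00 = $388.77

$388.77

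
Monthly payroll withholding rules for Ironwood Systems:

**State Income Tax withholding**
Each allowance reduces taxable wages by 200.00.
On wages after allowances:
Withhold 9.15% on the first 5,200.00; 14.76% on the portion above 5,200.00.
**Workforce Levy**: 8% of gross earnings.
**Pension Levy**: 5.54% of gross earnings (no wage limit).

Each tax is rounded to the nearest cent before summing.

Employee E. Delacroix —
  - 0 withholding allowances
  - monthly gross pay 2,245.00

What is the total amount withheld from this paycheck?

509.39

State Income Tax: taxable = 2,245.00
  9.15% × 2,245.00 = 205.42
Workforce Levy: 8% × 2,245.00 = 179.60
Pension Levy: 5.54% × 2,245.00 = 124.37
Total: 205.42 + 179.60 + 124.37 = 509.39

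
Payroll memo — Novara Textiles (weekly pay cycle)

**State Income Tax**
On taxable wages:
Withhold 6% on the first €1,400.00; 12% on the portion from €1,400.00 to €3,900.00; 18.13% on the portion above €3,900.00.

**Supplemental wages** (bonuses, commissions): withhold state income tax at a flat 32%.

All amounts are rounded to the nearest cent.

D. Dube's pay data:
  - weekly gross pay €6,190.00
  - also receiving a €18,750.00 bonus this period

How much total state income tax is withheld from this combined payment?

€6,799.18

State Income Tax: taxable = €6,190.00
  €384.00 + 18.13% × (€6,190.00 − €3,900.00) = €384.00 + 18.13% × €2,290.00 = €799.18
Supplemental (32% flat on bonus): 32% × €18,750.00 = €6,000.00
Total state income tax: €799.18 + €6,000.00 = €6,799.18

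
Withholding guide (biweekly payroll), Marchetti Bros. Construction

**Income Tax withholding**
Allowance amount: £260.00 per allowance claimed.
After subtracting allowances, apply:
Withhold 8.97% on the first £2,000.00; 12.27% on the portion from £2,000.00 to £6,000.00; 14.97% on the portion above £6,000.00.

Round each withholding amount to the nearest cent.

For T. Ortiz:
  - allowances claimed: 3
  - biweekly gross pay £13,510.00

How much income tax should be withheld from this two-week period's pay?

£1,677.68

Income Tax: taxable = £13,510.00 − 3×£260.00 = £12,730.00
  £670.20 + 14.97% × (£12,730.00 − £6,000.00) = £670.20 + 14.97% × £6,730.00 = £1,677.68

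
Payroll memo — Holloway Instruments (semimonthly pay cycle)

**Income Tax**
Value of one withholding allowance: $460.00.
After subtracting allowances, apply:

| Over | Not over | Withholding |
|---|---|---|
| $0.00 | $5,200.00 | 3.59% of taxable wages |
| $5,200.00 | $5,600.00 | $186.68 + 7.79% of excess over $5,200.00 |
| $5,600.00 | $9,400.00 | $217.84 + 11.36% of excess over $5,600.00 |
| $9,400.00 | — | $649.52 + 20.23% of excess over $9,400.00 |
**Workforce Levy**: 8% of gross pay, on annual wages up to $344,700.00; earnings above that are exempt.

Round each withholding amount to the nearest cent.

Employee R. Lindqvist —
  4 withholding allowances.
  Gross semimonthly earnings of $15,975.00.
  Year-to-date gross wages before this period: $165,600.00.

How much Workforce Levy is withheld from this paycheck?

Workforce Levy: 8% × $15,975.00 = $1,278.00

$1,278.00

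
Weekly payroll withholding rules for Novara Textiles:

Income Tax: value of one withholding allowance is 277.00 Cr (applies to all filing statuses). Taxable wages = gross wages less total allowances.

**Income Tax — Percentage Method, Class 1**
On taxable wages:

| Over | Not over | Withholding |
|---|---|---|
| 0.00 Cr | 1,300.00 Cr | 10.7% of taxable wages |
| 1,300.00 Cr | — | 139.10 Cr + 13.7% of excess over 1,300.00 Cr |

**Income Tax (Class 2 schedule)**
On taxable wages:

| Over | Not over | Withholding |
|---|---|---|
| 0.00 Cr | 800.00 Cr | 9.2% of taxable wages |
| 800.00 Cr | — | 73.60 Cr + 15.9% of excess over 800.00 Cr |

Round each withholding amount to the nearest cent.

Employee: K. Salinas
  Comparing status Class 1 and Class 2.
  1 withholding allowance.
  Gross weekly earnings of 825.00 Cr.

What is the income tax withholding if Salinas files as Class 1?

Income Tax (Class 1): taxable = 825.00 Cr − 1×277.00 Cr = 548.00 Cr
  10.7% × 548.00 Cr = 58.64 Cr

58.64 Cr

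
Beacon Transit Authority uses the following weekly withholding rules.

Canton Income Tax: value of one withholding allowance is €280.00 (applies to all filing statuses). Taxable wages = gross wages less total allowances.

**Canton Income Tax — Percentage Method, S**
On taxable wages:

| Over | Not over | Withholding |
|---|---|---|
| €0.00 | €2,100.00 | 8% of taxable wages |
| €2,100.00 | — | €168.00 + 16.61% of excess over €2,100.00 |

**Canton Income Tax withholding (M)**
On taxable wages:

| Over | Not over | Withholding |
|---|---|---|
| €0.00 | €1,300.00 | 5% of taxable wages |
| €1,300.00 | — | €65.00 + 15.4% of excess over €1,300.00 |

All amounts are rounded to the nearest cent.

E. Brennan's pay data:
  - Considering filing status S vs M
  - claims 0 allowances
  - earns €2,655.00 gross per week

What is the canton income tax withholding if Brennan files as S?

Canton Income Tax (S): taxable = €2,655.00
  €168.00 + 16.61% × (€2,655.00 − €2,100.00) = €168.00 + 16.61% × €555.00 = €260.19

€260.19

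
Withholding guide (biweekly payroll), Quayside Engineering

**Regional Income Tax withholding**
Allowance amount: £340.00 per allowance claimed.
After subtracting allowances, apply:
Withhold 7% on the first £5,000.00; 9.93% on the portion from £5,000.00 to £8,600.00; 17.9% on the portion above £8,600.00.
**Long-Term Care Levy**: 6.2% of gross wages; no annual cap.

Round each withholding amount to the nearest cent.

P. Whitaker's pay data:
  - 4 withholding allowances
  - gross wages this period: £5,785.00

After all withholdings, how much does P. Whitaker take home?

Regional Income Tax: taxable = £5,785.00 − 4×£340.00 = £4,425.00
  7% × £4,425.00 = £309.75
Long-Term Care Levy: 6.2% × £5,785.00 = £358.67
Total withheld: £309.75 + £358.67 = £668.42
Net pay: £5,785.00 − £668.42 = £5,116.58

£5,116.58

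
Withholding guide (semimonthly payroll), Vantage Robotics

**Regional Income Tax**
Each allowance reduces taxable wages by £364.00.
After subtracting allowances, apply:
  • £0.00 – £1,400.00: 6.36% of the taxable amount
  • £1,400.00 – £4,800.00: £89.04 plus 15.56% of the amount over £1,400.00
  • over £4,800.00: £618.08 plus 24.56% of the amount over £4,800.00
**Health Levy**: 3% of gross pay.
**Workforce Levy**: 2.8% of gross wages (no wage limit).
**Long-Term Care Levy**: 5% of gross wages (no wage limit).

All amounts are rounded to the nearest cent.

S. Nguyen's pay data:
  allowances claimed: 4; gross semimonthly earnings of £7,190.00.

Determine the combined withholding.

Regional Income Tax: taxable = £7,190.00 − 4×£364.00 = £5,734.00
  £618.08 + 24.56% × (£5,734.00 − £4,800.00) = £618.08 + 24.56% × £934.00 = £847.47
Health Levy: 3% × £7,190.00 = £215.70
Workforce Levy: 2.8% × £7,190.00 = £201.32
Long-Term Care Levy: 5% × £7,190.00 = £359.50
Total: £847.47 + £215.70 + £201.32 + £359.50 = £1,623.99

£1,623.99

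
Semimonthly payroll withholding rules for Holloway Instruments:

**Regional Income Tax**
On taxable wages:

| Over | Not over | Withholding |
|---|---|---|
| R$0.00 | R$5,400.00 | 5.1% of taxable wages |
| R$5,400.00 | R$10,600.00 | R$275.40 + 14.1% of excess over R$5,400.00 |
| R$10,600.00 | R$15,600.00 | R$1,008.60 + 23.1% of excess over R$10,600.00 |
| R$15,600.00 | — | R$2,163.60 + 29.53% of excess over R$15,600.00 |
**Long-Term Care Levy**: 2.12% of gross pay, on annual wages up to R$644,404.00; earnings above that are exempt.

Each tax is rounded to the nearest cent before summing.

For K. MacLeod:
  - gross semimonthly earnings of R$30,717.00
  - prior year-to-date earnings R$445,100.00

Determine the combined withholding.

R$7,278.85

Regional Income Tax: taxable = R$30,717.00
  R$2,163.60 + 29.53% × (R$30,717.00 − R$15,600.00) = R$2,163.60 + 29.53% × R$15,117.00 = R$6,627.65
Long-Term Care Levy: 2.12% × R$30,717.00 = R$651.20
Total: R$6,627.65 + R$651.20 = R$7,278.85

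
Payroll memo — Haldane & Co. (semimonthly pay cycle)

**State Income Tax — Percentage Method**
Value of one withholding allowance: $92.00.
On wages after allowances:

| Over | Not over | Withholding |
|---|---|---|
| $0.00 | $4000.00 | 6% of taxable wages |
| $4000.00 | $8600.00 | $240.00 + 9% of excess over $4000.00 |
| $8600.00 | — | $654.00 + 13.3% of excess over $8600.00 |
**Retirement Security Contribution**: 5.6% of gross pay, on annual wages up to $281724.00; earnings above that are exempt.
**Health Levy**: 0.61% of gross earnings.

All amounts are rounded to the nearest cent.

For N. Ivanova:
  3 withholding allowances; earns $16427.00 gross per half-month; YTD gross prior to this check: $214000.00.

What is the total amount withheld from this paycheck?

State Income Tax: taxable = $16427.00 − 3×$92.00 = $16151.00
  $654.00 + 13.3% × ($16151.00 − $8600.00) = $654.00 + 13.3% × $7551.00 = $1658.28
Retirement Security Contribution: 5.6% × $16427.00 = $919.91
Health Levy: 0.61% × $16427.00 = $100.20
Total: $1658.28 + $919.91 + $100.20 = $2678.39

$2678.39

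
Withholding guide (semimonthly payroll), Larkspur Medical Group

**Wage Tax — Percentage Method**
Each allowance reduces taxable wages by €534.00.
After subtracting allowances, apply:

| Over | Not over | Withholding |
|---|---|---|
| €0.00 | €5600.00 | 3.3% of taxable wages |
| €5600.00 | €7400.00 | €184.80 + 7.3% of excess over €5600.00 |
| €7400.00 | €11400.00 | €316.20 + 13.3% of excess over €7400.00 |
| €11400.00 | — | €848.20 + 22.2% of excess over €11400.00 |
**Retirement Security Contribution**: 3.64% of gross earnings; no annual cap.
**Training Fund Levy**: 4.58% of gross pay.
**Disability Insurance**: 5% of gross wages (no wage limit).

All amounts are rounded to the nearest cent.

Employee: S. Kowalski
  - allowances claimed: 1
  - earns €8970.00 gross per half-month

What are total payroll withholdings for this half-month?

€1639.83

Wage Tax: taxable = €8970.00 − 1×€534.00 = €8436.00
  €316.20 + 13.3% × (€8436.00 − €7400.00) = €316.20 + 13.3% × €1036.00 = €453.99
Retirement Security Contribution: 3.64% × €8970.00 = €326.51
Training Fund Levy: 4.58% × €8970.00 = €410.83
Disability Insurance: 5% × €8970.00 = €448.50
Total: €453.99 + €326.51 + €410.83 + €448.50 = €1639.83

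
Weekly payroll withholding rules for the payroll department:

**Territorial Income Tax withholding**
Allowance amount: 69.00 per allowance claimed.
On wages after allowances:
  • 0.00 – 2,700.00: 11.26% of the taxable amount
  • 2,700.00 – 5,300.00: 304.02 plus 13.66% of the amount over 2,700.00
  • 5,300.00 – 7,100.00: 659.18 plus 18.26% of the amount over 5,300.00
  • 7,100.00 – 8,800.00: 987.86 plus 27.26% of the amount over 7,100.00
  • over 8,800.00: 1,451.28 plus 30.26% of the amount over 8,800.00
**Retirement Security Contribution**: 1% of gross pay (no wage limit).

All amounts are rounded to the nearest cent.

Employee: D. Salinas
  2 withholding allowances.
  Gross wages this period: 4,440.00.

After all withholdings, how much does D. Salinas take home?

Territorial Income Tax: taxable = 4,440.00 − 2×69.00 = 4,302.00
  304.02 + 13.66% × (4,302.00 − 2,700.00) = 304.02 + 13.66% × 1,602.00 = 522.85
Retirement Security Contribution: 1% × 4,440.00 = 44.40
Total withheld: 522.85 + 44.40 = 567.25
Net pay: 4,440.00 − 567.25 = 3,872.75

3,872.75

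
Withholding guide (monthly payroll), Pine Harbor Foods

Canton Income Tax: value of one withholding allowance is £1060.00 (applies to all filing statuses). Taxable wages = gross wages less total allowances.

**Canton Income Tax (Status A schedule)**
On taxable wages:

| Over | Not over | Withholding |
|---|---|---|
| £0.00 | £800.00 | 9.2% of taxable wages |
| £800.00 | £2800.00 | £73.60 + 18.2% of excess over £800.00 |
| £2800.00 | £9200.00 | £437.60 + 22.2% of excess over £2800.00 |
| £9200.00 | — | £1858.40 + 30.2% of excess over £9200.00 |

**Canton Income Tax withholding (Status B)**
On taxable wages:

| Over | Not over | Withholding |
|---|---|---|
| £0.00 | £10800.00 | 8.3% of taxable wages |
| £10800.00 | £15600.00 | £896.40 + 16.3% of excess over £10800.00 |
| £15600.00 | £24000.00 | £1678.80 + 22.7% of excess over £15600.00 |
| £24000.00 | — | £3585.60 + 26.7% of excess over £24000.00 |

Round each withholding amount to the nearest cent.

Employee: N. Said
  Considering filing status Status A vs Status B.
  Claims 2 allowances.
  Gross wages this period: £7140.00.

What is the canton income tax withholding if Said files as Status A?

Canton Income Tax (Status A): taxable = £7140.00 − 2×£1060.00 = £5020.00
  £437.60 + 22.2% × (£5020.00 − £2800.00) = £437.60 + 22.2% × £2220.00 = £930.44

£930.44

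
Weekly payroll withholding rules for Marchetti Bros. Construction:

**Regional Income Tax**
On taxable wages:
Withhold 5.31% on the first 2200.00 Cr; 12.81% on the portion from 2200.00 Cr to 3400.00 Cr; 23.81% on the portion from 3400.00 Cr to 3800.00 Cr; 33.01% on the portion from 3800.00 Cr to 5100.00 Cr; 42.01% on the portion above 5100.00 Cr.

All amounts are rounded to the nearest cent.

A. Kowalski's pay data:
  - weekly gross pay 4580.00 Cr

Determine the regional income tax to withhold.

623.26 Cr

Regional Income Tax: taxable = 4580.00 Cr
  365.78 Cr + 33.01% × (4580.00 Cr − 3800.00 Cr) = 365.78 Cr + 33.01% × 780.00 Cr = 623.26 Cr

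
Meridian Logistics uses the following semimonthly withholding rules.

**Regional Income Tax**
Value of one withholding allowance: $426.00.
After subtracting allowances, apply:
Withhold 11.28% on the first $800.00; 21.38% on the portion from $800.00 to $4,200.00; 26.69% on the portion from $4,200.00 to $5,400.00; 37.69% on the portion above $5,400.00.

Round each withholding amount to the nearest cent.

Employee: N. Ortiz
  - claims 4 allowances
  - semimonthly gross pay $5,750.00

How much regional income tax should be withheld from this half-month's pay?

$784.23

Regional Income Tax: taxable = $5,750.00 − 4×$426.00 = $4,046.00
  $90.24 + 21.38% × ($4,046.00 − $800.00) = $90.24 + 21.38% × $3,246.00 = $784.23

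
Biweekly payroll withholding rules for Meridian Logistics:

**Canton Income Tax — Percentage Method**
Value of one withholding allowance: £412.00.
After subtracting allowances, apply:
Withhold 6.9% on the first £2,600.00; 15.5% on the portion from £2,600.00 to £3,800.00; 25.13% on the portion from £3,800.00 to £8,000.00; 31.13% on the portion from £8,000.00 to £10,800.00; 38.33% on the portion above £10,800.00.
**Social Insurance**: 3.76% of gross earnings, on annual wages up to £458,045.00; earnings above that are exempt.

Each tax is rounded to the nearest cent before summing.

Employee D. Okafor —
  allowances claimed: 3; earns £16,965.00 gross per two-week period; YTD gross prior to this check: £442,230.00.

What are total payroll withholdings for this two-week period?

£4,776.43

Canton Income Tax: taxable = £16,965.00 − 3×£412.00 = £15,729.00
  £2,292.50 + 38.33% × (£15,729.00 − £10,800.00) = £2,292.50 + 38.33% × £4,929.00 = £4,181.79
Social Insurance: cap £458,045.00 − YTD £442,230.00 = £15,815.00 subject; 3.76% × £15,815.00 = £594.64
Total: £4,181.79 + £594.64 = £4,776.43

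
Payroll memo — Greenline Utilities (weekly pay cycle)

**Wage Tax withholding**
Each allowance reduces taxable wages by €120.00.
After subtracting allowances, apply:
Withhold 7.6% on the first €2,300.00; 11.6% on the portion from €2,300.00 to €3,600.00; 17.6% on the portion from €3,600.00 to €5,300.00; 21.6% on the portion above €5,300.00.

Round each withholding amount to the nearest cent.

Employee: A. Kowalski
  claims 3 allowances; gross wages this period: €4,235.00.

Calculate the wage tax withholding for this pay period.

Wage Tax: taxable = €4,235.00 − 3×€120.00 = €3,875.00
  €325.60 + 17.6% × (€3,875.00 − €3,600.00) = €325.60 + 17.6% × €275.00 = €374.00

€374.00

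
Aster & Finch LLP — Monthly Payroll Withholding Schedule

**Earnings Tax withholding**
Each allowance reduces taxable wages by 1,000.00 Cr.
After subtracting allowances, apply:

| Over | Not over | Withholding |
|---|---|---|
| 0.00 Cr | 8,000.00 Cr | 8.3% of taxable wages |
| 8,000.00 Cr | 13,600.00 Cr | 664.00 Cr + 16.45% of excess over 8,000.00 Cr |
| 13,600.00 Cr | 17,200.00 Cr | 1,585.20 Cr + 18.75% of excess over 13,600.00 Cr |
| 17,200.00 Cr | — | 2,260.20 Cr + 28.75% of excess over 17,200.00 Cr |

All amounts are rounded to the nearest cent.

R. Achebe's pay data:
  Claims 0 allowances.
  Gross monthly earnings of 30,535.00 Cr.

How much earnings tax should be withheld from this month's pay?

6,094.01 Cr

Earnings Tax: taxable = 30,535.00 Cr
  2,260.20 Cr + 28.75% × (30,535.00 Cr − 17,200.00 Cr) = 2,260.20 Cr + 28.75% × 13,335.00 Cr = 6,094.01 Cr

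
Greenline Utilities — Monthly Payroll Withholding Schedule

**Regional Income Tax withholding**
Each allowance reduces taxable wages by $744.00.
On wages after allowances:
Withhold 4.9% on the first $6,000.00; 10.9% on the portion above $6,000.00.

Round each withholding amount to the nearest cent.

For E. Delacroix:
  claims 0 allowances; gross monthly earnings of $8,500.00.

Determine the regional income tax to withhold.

$566.50

Regional Income Tax: taxable = $8,500.00
  $294.00 + 10.9% × ($8,500.00 − $6,000.00) = $294.00 + 10.9% × $2,500.00 = $566.50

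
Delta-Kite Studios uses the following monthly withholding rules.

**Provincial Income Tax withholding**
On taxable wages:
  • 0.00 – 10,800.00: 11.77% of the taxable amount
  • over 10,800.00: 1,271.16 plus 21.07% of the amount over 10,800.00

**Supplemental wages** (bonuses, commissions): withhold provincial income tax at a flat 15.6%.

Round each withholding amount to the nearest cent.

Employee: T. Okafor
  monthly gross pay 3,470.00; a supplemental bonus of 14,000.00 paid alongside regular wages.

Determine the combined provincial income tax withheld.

2,592.42

Provincial Income Tax: taxable = 3,470.00
  11.77% × 3,470.00 = 408.42
Supplemental (15.6% flat on bonus): 15.6% × 14,000.00 = 2,184.00
Total provincial income tax: 408.42 + 2,184.00 = 2,592.42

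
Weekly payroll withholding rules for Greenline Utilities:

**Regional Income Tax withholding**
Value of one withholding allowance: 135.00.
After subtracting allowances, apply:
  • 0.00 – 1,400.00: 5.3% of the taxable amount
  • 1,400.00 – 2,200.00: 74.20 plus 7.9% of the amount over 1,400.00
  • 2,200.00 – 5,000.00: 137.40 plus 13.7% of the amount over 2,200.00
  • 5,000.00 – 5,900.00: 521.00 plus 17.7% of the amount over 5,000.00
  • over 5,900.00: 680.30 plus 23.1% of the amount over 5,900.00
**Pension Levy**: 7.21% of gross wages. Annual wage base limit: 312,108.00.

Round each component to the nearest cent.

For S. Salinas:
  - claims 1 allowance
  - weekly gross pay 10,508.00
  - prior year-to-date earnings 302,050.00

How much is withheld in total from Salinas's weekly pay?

2,438.74

Regional Income Tax: taxable = 10,508.00 − 1×135.00 = 10,373.00
  680.30 + 23.1% × (10,373.00 − 5,900.00) = 680.30 + 23.1% × 4,473.00 = 1,713.56
Pension Levy: cap 312,108.00 − YTD 302,050.00 = 10,058.00 subject; 7.21% × 10,058.00 = 725.18
Total: 1,713.56 + 725.18 = 2,438.74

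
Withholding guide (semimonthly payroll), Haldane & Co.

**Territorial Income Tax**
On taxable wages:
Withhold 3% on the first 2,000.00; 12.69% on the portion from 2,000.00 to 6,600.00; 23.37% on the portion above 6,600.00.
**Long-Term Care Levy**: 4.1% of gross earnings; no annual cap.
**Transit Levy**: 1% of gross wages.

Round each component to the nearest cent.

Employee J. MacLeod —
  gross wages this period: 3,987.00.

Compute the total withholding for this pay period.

Territorial Income Tax: taxable = 3,987.00
  60.00 + 12.69% × (3,987.00 − 2,000.00) = 60.00 + 12.69% × 1,987.00 = 312.15
Long-Term Care Levy: 4.1% × 3,987.00 = 163.47
Transit Levy: 1% × 3,987.00 = 39.87
Total: 312.15 + 163.47 + 39.87 = 515.49

515.49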